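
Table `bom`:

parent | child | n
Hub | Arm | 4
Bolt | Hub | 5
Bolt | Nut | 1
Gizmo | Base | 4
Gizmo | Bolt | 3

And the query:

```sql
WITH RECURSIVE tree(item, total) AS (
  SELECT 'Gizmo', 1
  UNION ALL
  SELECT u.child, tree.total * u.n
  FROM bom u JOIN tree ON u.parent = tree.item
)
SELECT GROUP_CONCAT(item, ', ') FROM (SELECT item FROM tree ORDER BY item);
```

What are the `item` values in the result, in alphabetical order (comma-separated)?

Arm, Base, Bolt, Gizmo, Hub, Nut

Base: (Gizmo, total=1).
Iteration 1: components of {Gizmo} -> Base = 1*4 = 4, Bolt = 1*3 = 3.
Iteration 2: components of {Base,Bolt} -> Hub = 3*5 = 15, Nut = 3*1 = 3.
Iteration 3: components of {Hub,Nut} -> Arm = 15*4 = 60.
Iteration 4: no further components; recursion stops.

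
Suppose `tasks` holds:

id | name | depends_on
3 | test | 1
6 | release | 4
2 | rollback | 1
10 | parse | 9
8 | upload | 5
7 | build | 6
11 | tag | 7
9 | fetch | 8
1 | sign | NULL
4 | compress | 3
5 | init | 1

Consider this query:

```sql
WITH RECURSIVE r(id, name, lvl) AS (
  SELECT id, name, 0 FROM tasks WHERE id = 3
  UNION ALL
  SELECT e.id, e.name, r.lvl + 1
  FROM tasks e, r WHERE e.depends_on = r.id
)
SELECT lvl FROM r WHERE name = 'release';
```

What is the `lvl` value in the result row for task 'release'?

2

Base: id=3 (test) at lvl 0.
Iteration 1: rows with depends_on in {3} -> compress (id 4, lvl 1).
Iteration 2: rows with depends_on in {4} -> release (id 6, lvl 2).
Iteration 3: rows with depends_on in {6} -> build (id 7, lvl 3).
Iteration 4: rows with depends_on in {7} -> tag (id 11, lvl 4).
Iteration 5: no rows with depends_on in {11}; recursion stops.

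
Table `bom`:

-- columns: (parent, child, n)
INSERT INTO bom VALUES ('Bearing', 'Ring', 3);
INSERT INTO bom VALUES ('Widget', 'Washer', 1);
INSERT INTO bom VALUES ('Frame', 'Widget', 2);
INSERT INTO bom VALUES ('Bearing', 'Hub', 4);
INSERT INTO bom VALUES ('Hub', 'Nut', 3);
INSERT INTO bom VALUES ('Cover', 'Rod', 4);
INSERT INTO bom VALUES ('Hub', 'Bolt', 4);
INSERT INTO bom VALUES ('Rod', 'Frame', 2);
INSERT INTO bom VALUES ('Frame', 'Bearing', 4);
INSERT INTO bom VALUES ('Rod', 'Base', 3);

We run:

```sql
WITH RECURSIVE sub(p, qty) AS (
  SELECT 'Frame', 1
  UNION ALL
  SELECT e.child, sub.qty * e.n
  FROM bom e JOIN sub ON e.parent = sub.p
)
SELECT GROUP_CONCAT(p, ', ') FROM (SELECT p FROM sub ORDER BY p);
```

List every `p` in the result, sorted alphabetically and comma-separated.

Bearing, Bolt, Frame, Hub, Nut, Ring, Washer, Widget

Base: (Frame, qty=1).
Iteration 1: components of {Frame} -> Bearing = 1*4 = 4, Widget = 1*2 = 2.
Iteration 2: components of {Bearing,Widget} -> Hub = 4*4 = 16, Ring = 4*3 = 12, Washer = 2*1 = 2.
Iteration 3: components of {Hub,Ring,Washer} -> Bolt = 16*4 = 64, Nut = 16*3 = 48.
Iteration 4: no further components; recursion stops.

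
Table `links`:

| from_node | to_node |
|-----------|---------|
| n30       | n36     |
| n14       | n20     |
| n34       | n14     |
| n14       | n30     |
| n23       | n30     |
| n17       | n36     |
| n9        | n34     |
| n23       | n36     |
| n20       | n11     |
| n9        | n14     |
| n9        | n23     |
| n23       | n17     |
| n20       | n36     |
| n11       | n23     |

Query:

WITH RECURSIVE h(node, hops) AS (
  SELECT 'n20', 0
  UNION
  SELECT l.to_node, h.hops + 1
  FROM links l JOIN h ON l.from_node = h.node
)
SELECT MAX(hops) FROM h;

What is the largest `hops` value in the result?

4

Base: (n20, hops=0).
Iteration 1: edges from {n20} -> (n11, hops=1), (n36, hops=1).
Iteration 2: edges from {n11,n36} -> (n23, hops=2).
Iteration 3: edges from {n23} -> (n17, hops=3), (n30, hops=3), (n36, hops=3).
Iteration 4: edges from {n17,n30,n36} -> (n36, hops=4). [UNION drops 1 duplicate row(s)]
Iteration 5: no outgoing edges from {n36}; recursion stops.
hops values: 0, 1, 1, 2, 3, 3, 3, 4; the maximum is 4.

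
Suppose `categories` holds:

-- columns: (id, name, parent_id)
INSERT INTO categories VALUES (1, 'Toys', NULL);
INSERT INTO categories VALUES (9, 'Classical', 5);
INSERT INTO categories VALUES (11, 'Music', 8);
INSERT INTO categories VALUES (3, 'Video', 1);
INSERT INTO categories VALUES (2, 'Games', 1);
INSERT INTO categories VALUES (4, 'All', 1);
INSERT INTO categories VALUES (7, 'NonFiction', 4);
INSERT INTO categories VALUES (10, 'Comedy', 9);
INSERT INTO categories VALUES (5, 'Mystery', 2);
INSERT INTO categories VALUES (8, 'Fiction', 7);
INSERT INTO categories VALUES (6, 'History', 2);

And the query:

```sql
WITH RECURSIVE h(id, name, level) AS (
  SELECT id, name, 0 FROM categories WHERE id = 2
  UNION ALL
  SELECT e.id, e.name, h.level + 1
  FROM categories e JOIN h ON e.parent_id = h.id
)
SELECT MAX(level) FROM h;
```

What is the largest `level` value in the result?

3

Base: id=2 (Games) at level 0.
Iteration 1: rows with parent_id in {2} -> Mystery (id 5, level 1), History (id 6, level 1).
Iteration 2: rows with parent_id in {5,6} -> Classical (id 9, level 2).
Iteration 3: rows with parent_id in {9} -> Comedy (id 10, level 3).
Iteration 4: no rows with parent_id in {10}; recursion stops.
level values: 0, 1, 1, 2, 3; the maximum is 3.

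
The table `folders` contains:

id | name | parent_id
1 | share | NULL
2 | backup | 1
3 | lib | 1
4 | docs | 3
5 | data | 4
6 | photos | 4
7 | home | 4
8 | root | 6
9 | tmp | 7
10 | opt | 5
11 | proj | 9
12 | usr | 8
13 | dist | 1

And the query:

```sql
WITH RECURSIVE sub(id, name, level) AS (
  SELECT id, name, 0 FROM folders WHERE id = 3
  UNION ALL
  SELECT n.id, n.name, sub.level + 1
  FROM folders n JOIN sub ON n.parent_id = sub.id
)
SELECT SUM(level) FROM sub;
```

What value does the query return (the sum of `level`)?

24

Base: id=3 (lib) at level 0.
Iteration 1: rows with parent_id in {3} -> docs (id 4, level 1).
Iteration 2: rows with parent_id in {4} -> data (id 5, level 2), photos (id 6, level 2), home (id 7, level 2).
Iteration 3: rows with parent_id in {5,6,7} -> root (id 8, level 3), tmp (id 9, level 3), opt (id 10, level 3).
Iteration 4: rows with parent_id in {8,9,10} -> proj (id 11, level 4), usr (id 12, level 4).
Iteration 5: no rows with parent_id in {11,12}; recursion stops.
SUM(level) = 0 + 1 + 2 + 2 + 2 + 3 + 3 + 3 + 4 + 4 = 24.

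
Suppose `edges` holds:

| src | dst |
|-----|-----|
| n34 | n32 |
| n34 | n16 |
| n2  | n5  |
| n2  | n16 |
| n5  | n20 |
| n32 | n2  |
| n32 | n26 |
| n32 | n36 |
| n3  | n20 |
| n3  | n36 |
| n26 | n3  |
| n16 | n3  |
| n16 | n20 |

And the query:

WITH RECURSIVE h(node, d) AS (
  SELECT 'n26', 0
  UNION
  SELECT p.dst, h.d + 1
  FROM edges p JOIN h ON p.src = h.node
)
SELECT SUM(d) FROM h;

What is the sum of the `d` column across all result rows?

5

Base: (n26, d=0).
Iteration 1: edges from {n26} -> (n3, d=1).
Iteration 2: edges from {n3} -> (n20, d=2), (n36, d=2).
Iteration 3: no outgoing edges from {n20,n36}; recursion stops.
SUM(d) = 0 + 1 + 2 + 2 = 5.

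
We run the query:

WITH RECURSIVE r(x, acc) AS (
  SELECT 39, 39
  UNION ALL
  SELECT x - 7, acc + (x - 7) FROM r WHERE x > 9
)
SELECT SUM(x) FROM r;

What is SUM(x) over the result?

129

Base: x=39, acc=39.
Iteration 1: 39 > 9 holds -> x = 39 - 7 = 32, acc = 39 + 32 = 71.
Iteration 2: 32 > 9 holds -> x = 32 - 7 = 25, acc = 71 + 25 = 96.
Iteration 3: 25 > 9 holds -> x = 25 - 7 = 18, acc = 96 + 18 = 114.
Iteration 4: 18 > 9 holds -> x = 18 - 7 = 11, acc = 114 + 11 = 125.
Iteration 5: 11 > 9 holds -> x = 11 - 7 = 4, acc = 125 + 4 = 129.
Iteration 6: 4 > 9 fails; recursion stops.
SUM(x) = 39 + 32 + 25 + 18 + 11 + 4 = 129.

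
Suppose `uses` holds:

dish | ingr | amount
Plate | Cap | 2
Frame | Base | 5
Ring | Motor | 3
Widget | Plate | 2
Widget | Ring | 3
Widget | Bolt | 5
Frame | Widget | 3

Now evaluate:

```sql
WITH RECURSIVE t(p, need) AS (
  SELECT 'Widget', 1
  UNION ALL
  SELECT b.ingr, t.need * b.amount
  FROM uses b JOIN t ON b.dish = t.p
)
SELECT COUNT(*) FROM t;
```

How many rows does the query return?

6

Base: (Widget, need=1).
Iteration 1: components of {Widget} -> Bolt = 1*5 = 5, Plate = 1*2 = 2, Ring = 1*3 = 3.
Iteration 2: components of {Bolt,Plate,Ring} -> Cap = 2*2 = 4, Motor = 3*3 = 9.
Iteration 3: no further components; recursion stops.
Total rows emitted: 6.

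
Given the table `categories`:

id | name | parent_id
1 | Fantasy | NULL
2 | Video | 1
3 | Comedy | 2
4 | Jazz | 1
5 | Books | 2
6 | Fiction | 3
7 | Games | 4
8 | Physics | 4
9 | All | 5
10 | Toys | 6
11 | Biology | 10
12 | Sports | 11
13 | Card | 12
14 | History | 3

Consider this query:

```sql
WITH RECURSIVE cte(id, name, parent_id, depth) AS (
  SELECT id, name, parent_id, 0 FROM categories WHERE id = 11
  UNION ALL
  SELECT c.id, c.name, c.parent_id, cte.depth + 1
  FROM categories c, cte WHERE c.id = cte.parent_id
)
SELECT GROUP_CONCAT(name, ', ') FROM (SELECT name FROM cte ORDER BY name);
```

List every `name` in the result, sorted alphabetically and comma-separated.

Base: id=11 (Biology), parent_id=10, depth 0.
Iteration 1: join on id=10 -> Toys (id 10, parent_id=6, depth 1).
Iteration 2: join on id=6 -> Fiction (id 6, parent_id=3, depth 2).
Iteration 3: join on id=3 -> Comedy (id 3, parent_id=2, depth 3).
Iteration 4: join on id=2 -> Video (id 2, parent_id=1, depth 4).
Iteration 5: join on id=1 -> Fantasy (id 1, parent_id=NULL, depth 5).
Iteration 6: parent_id is NULL; no match; recursion stops.

Biology, Comedy, Fantasy, Fiction, Toys, Video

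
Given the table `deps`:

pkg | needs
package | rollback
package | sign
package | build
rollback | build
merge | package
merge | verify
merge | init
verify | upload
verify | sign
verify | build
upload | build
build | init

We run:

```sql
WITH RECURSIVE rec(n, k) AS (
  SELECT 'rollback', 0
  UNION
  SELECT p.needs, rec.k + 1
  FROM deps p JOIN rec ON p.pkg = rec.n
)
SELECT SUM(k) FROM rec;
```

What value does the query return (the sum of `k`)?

3

Base: (rollback, k=0).
Iteration 1: edges from {rollback} -> (build, k=1).
Iteration 2: edges from {build} -> (init, k=2).
Iteration 3: no outgoing edges from {init}; recursion stops.
SUM(k) = 0 + 1 + 2 = 3.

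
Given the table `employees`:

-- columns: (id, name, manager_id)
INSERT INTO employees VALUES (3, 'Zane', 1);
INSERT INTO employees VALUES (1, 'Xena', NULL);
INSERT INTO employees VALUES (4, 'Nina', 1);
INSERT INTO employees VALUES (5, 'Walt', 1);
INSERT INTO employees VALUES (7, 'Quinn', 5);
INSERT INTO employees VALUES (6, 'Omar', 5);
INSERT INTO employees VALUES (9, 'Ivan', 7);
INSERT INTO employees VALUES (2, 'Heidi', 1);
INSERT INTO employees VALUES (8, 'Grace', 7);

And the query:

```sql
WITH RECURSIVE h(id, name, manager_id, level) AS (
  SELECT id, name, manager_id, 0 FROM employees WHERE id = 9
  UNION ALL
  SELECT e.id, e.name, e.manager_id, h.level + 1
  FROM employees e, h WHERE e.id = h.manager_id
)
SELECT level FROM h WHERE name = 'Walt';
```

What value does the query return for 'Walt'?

Base: id=9 (Ivan), manager_id=7, level 0.
Iteration 1: join on id=7 -> Quinn (id 7, manager_id=5, level 1).
Iteration 2: join on id=5 -> Walt (id 5, manager_id=1, level 2).
Iteration 3: join on id=1 -> Xena (id 1, manager_id=NULL, level 3).
Iteration 4: manager_id is NULL; no match; recursion stops.

2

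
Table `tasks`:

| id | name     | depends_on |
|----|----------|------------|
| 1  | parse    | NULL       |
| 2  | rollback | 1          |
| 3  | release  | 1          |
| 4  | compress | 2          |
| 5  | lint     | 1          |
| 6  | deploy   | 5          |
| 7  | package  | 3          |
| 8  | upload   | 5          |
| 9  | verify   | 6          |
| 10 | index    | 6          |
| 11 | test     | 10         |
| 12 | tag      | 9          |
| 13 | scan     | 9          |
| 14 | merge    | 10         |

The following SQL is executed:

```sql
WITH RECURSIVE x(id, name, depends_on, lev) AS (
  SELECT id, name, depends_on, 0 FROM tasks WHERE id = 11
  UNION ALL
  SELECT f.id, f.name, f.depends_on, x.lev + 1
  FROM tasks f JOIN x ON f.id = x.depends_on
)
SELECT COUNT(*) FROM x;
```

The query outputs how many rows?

5

Base: id=11 (test), depends_on=10, lev 0.
Iteration 1: join on id=10 -> index (id 10, depends_on=6, lev 1).
Iteration 2: join on id=6 -> deploy (id 6, depends_on=5, lev 2).
Iteration 3: join on id=5 -> lint (id 5, depends_on=1, lev 3).
Iteration 4: join on id=1 -> parse (id 1, depends_on=NULL, lev 4).
Iteration 5: depends_on is NULL; no match; recursion stops.
Total rows emitted: 5.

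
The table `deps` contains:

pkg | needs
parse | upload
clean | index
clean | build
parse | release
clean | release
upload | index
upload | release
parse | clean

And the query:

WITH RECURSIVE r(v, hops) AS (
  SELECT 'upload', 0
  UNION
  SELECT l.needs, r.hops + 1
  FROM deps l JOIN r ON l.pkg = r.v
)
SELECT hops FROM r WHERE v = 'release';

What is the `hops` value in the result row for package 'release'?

Base: (upload, hops=0).
Iteration 1: edges from {upload} -> (index, hops=1), (release, hops=1).
Iteration 2: no outgoing edges from {index,release}; recursion stops.

1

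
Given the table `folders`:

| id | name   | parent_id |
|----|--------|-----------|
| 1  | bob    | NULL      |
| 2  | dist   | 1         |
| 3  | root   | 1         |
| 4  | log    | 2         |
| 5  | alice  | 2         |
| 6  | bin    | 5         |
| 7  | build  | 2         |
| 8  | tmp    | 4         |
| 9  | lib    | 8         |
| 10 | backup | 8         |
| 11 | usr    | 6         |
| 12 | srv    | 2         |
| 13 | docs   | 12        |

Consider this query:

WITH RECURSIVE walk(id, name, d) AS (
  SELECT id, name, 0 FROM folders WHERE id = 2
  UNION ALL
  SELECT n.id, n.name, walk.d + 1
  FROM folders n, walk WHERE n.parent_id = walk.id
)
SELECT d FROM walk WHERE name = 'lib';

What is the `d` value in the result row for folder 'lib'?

Base: id=2 (dist) at d 0.
Iteration 1: rows with parent_id in {2} -> log (id 4, d 1), alice (id 5, d 1), build (id 7, d 1), srv (id 12, d 1).
Iteration 2: rows with parent_id in {4,5,7,12} -> bin (id 6, d 2), tmp (id 8, d 2), docs (id 13, d 2).
Iteration 3: rows with parent_id in {6,8,13} -> lib (id 9, d 3), backup (id 10, d 3), usr (id 11, d 3).
Iteration 4: no rows with parent_id in {9,10,11}; recursion stops.

3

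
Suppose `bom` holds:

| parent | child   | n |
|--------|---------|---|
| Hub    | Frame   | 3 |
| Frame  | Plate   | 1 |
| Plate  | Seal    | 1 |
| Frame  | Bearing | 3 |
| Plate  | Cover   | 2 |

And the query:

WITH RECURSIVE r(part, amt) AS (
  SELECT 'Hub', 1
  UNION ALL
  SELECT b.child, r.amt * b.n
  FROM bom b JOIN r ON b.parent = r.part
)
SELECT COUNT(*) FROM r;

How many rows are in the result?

6

Base: (Hub, amt=1).
Iteration 1: components of {Hub} -> Frame = 1*3 = 3.
Iteration 2: components of {Frame} -> Bearing = 3*3 = 9, Plate = 3*1 = 3.
Iteration 3: components of {Bearing,Plate} -> Cover = 3*2 = 6, Seal = 3*1 = 3.
Iteration 4: no further components; recursion stops.
Total rows emitted: 6.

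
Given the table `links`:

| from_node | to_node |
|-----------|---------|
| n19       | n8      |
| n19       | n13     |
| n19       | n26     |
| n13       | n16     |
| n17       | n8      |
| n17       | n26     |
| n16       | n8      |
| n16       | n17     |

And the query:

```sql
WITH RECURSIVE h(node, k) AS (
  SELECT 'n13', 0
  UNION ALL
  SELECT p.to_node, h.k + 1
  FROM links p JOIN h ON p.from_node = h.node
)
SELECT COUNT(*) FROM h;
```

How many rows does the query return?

6

Base: (n13, k=0).
Iteration 1: edges from {n13} -> (n16, k=1).
Iteration 2: edges from {n16} -> (n17, k=2), (n8, k=2).
Iteration 3: edges from {n17,n8} -> (n26, k=3), (n8, k=3).
Iteration 4: no outgoing edges from {n26,n8}; recursion stops.
Total rows emitted: 6.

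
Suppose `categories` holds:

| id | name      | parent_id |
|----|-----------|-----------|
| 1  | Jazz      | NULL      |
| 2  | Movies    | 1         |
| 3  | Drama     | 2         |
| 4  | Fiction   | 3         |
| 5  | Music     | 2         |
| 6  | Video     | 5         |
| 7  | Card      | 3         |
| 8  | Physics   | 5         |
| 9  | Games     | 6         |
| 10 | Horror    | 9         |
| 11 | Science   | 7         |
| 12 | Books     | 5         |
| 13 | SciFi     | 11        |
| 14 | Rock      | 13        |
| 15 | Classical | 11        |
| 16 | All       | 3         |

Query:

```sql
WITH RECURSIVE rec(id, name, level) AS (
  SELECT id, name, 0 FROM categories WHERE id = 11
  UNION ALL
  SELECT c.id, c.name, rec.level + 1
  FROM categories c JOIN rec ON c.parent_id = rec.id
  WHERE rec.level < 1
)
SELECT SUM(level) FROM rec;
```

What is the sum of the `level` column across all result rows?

Base: id=11 (Science) at level 0.
Iteration 1: rows with parent_id in {11} -> SciFi (id 13, level 1), Classical (id 15, level 1).
Iteration 2: level < 1 fails for all current rows; recursion stops.
SUM(level) = 0 + 1 + 1 = 2.

2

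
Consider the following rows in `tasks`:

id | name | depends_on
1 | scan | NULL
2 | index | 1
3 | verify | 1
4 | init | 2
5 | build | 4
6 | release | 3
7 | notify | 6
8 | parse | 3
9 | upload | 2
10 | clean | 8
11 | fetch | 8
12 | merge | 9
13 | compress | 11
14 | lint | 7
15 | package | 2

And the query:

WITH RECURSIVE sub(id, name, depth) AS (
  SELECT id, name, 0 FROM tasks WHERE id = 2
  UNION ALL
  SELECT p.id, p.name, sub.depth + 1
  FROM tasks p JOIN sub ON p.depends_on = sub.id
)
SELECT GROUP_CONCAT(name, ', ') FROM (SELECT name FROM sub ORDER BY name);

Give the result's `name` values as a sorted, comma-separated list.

Base: id=2 (index) at depth 0.
Iteration 1: rows with depends_on in {2} -> init (id 4, depth 1), upload (id 9, depth 1), package (id 15, depth 1).
Iteration 2: rows with depends_on in {4,9,15} -> build (id 5, depth 2), merge (id 12, depth 2).
Iteration 3: no rows with depends_on in {5,12}; recursion stops.

build, index, init, merge, package, upload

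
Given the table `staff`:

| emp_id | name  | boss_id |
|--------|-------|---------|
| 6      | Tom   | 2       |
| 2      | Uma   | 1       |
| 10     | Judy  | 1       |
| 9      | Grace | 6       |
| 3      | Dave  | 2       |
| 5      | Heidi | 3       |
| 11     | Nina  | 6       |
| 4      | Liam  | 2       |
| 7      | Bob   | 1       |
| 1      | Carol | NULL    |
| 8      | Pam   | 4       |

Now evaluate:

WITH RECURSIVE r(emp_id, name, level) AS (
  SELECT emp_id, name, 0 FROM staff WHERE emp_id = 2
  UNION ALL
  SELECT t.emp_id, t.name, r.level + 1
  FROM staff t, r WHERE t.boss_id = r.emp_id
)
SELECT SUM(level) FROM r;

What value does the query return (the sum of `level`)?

11

Base: emp_id=2 (Uma) at level 0.
Iteration 1: rows with boss_id in {2} -> Dave (id 3, level 1), Liam (id 4, level 1), Tom (id 6, level 1).
Iteration 2: rows with boss_id in {3,4,6} -> Heidi (id 5, level 2), Pam (id 8, level 2), Grace (id 9, level 2), Nina (id 11, level 2).
Iteration 3: no rows with boss_id in {5,8,9,11}; recursion stops.
SUM(level) = 0 + 1 + 1 + 1 + 2 + 2 + 2 + 2 = 11.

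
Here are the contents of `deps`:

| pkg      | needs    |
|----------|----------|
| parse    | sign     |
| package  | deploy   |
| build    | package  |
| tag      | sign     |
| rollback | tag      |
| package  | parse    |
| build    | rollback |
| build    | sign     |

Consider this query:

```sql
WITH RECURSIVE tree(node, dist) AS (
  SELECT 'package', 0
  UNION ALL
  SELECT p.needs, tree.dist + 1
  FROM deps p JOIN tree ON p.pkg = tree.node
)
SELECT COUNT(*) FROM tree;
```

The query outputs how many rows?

4

Base: (package, dist=0).
Iteration 1: edges from {package} -> (deploy, dist=1), (parse, dist=1).
Iteration 2: edges from {deploy,parse} -> (sign, dist=2).
Iteration 3: no outgoing edges from {sign}; recursion stops.
Total rows emitted: 4.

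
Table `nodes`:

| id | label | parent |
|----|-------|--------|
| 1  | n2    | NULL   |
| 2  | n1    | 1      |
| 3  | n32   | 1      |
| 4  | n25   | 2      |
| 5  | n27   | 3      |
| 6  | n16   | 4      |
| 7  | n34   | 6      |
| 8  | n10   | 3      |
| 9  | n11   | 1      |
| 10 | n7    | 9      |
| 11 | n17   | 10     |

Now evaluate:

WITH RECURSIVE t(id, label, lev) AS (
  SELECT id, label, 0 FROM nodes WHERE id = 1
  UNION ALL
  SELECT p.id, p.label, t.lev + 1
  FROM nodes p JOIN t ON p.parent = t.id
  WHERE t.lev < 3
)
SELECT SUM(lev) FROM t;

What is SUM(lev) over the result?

17

Base: id=1 (n2) at lev 0.
Iteration 1: rows with parent in {1} -> n1 (id 2, lev 1), n32 (id 3, lev 1), n11 (id 9, lev 1).
Iteration 2: rows with parent in {2,3,9} -> n25 (id 4, lev 2), n27 (id 5, lev 2), n10 (id 8, lev 2), n7 (id 10, lev 2).
Iteration 3: rows with parent in {4,5,8,10} -> n16 (id 6, lev 3), n17 (id 11, lev 3).
Iteration 4: lev < 3 fails for all current rows; recursion stops.
SUM(lev) = 0 + 1 + 1 + 1 + 2 + 2 + 2 + 2 + 3 + 3 = 17.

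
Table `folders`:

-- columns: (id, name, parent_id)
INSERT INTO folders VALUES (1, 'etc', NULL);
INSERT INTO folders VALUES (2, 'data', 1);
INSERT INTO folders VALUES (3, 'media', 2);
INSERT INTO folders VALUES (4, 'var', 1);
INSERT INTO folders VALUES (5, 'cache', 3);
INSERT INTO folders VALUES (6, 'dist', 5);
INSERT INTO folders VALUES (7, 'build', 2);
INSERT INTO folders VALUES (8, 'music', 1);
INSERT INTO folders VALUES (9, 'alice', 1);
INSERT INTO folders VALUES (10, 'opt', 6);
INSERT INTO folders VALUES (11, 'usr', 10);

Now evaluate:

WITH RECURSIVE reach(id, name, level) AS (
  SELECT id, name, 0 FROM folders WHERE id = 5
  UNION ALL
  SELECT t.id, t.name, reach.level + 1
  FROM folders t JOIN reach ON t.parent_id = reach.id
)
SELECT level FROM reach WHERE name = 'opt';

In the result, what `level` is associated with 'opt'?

Base: id=5 (cache) at level 0.
Iteration 1: rows with parent_id in {5} -> dist (id 6, level 1).
Iteration 2: rows with parent_id in {6} -> opt (id 10, level 2).
Iteration 3: rows with parent_id in {10} -> usr (id 11, level 3).
Iteration 4: no rows with parent_id in {11}; recursion stops.

2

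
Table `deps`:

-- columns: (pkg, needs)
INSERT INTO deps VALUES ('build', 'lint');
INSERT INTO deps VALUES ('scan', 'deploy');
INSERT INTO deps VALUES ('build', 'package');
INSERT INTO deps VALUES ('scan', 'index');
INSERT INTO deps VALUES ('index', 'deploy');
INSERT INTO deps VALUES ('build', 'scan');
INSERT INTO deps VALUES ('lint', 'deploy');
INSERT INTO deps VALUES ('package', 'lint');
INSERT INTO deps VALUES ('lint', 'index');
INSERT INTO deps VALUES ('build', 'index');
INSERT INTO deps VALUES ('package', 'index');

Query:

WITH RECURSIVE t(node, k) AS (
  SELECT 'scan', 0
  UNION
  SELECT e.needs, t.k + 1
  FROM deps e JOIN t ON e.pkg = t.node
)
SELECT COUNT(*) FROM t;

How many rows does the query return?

Base: (scan, k=0).
Iteration 1: edges from {scan} -> (deploy, k=1), (index, k=1).
Iteration 2: edges from {deploy,index} -> (deploy, k=2).
Iteration 3: no outgoing edges from {deploy}; recursion stops.
Total rows emitted: 4.

4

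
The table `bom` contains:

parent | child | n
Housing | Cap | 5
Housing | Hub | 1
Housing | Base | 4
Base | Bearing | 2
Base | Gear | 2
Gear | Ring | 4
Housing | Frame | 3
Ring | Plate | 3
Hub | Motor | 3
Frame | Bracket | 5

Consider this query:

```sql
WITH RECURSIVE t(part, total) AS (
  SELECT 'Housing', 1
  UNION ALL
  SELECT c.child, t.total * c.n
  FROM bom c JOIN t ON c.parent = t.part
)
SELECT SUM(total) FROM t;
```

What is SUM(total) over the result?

Base: (Housing, total=1).
Iteration 1: components of {Housing} -> Base = 1*4 = 4, Cap = 1*5 = 5, Frame = 1*3 = 3, Hub = 1*1 = 1.
Iteration 2: components of {Base,Cap,Frame,Hub} -> Bearing = 4*2 = 8, Bracket = 3*5 = 15, Gear = 4*2 = 8, Motor = 1*3 = 3.
Iteration 3: components of {Bearing,Bracket,Gear,Motor} -> Ring = 8*4 = 32.
Iteration 4: components of {Ring} -> Plate = 32*3 = 96.
Iteration 5: no further components; recursion stops.
SUM(total) = 1 + 5 + 1 + 4 + 3 + 3 + 8 + 8 + 15 + 32 + 96 = 176.

176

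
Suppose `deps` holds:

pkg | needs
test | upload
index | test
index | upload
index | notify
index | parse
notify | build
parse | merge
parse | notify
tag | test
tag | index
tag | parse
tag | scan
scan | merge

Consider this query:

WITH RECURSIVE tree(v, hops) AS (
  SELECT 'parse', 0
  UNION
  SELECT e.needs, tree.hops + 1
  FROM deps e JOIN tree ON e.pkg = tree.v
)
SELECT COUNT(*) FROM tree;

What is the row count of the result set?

Base: (parse, hops=0).
Iteration 1: edges from {parse} -> (merge, hops=1), (notify, hops=1).
Iteration 2: edges from {merge,notify} -> (build, hops=2).
Iteration 3: no outgoing edges from {build}; recursion stops.
Total rows emitted: 4.

4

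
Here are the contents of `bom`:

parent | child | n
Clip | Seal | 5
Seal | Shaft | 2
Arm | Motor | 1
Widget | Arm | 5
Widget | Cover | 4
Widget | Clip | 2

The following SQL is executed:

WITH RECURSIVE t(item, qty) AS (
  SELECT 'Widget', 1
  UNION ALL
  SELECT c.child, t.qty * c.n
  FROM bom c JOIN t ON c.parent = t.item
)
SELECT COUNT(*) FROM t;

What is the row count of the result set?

7

Base: (Widget, qty=1).
Iteration 1: components of {Widget} -> Arm = 1*5 = 5, Clip = 1*2 = 2, Cover = 1*4 = 4.
Iteration 2: components of {Arm,Clip,Cover} -> Motor = 5*1 = 5, Seal = 2*5 = 10.
Iteration 3: components of {Motor,Seal} -> Shaft = 10*2 = 20.
Iteration 4: no further components; recursion stops.
Total rows emitted: 7.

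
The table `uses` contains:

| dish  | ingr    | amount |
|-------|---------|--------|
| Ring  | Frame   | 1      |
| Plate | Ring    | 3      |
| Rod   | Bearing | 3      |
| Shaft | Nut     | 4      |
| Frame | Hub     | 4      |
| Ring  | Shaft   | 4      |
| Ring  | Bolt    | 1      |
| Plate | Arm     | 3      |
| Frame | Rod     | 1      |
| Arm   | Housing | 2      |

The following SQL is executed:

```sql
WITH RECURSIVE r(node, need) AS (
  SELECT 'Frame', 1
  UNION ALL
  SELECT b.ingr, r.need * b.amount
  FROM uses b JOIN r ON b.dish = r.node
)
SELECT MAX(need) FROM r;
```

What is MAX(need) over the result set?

4

Base: (Frame, need=1).
Iteration 1: components of {Frame} -> Hub = 1*4 = 4, Rod = 1*1 = 1.
Iteration 2: components of {Hub,Rod} -> Bearing = 1*3 = 3.
Iteration 3: no further components; recursion stops.
need values: 1, 1, 4, 3; the maximum is 4.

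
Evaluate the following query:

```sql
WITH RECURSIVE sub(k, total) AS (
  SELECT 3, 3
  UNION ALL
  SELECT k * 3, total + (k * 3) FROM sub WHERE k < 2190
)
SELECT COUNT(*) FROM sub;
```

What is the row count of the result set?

8

Base: k=3, total=3.
Iteration 1: 3 < 2190 holds -> k = 3 * 3 = 9, total = 3 + 9 = 12.
Iteration 2: 9 < 2190 holds -> k = 9 * 3 = 27, total = 12 + 27 = 39.
Iteration 3: 27 < 2190 holds -> k = 27 * 3 = 81, total = 39 + 81 = 120.
Iteration 4: 81 < 2190 holds -> k = 81 * 3 = 243, total = 120 + 243 = 363.
Iteration 5: 243 < 2190 holds -> k = 243 * 3 = 729, total = 363 + 729 = 1092.
Iteration 6: 729 < 2190 holds -> k = 729 * 3 = 2187, total = 1092 + 2187 = 3279.
Iteration 7: 2187 < 2190 holds -> k = 2187 * 3 = 6561, total = 3279 + 6561 = 9840.
Iteration 8: 6561 < 2190 fails; recursion stops.
Total rows emitted: 8.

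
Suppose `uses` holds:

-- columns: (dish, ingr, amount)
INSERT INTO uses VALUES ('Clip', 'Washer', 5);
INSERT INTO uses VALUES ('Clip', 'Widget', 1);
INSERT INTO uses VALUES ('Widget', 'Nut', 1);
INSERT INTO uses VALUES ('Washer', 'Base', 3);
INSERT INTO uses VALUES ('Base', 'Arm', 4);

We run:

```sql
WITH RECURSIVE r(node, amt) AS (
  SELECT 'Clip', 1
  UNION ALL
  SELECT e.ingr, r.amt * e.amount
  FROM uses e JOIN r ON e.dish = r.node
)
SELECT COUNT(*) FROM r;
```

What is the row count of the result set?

6

Base: (Clip, amt=1).
Iteration 1: components of {Clip} -> Washer = 1*5 = 5, Widget = 1*1 = 1.
Iteration 2: components of {Washer,Widget} -> Base = 5*3 = 15, Nut = 1*1 = 1.
Iteration 3: components of {Base,Nut} -> Arm = 15*4 = 60.
Iteration 4: no further components; recursion stops.
Total rows emitted: 6.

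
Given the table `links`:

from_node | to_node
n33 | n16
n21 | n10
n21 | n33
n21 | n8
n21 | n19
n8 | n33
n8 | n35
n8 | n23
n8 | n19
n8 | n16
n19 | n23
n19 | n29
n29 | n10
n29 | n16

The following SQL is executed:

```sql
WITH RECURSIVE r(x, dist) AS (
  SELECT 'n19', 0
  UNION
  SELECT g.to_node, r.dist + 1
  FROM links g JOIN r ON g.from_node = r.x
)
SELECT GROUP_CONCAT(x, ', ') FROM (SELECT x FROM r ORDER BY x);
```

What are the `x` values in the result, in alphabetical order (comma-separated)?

n10, n16, n19, n23, n29

Base: (n19, dist=0).
Iteration 1: edges from {n19} -> (n23, dist=1), (n29, dist=1).
Iteration 2: edges from {n23,n29} -> (n10, dist=2), (n16, dist=2).
Iteration 3: no outgoing edges from {n10,n16}; recursion stops.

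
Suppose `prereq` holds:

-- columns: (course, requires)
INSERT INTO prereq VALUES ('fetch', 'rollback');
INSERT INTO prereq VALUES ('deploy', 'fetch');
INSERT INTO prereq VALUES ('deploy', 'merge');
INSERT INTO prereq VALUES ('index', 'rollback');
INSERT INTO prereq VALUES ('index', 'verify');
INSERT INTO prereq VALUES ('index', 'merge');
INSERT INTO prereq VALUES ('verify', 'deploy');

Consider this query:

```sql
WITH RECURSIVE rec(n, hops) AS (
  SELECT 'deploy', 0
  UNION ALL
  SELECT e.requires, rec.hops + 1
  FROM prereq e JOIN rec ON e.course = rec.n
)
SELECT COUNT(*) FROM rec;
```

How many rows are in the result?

4

Base: (deploy, hops=0).
Iteration 1: edges from {deploy} -> (fetch, hops=1), (merge, hops=1).
Iteration 2: edges from {fetch,merge} -> (rollback, hops=2).
Iteration 3: no outgoing edges from {rollback}; recursion stops.
Total rows emitted: 4.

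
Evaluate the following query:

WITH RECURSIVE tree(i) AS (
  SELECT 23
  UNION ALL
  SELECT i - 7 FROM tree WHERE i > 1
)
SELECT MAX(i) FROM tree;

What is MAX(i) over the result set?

23

Base: i=23.
Iteration 1: 23 > 1 holds -> i = 23 - 7 = 16.
Iteration 2: 16 > 1 holds -> i = 16 - 7 = 9.
Iteration 3: 9 > 1 holds -> i = 9 - 7 = 2.
Iteration 4: 2 > 1 holds -> i = 2 - 7 = -5.
Iteration 5: -5 > 1 fails; recursion stops.
i values: 23, 16, 9, 2, -5; the maximum is 23.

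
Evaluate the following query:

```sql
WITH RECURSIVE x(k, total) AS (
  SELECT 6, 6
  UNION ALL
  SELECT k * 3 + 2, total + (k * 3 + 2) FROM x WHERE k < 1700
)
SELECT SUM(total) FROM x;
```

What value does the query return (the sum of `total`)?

Base: k=6, total=6.
Iteration 1: 6 < 1700 holds -> k = 6 * 3 + 2 = 20, total = 6 + 20 = 26.
Iteration 2: 20 < 1700 holds -> k = 20 * 3 + 2 = 62, total = 26 + 62 = 88.
Iteration 3: 62 < 1700 holds -> k = 62 * 3 + 2 = 188, total = 88 + 188 = 276.
Iteration 4: 188 < 1700 holds -> k = 188 * 3 + 2 = 566, total = 276 + 566 = 842.
Iteration 5: 566 < 1700 holds -> k = 566 * 3 + 2 = 1700, total = 842 + 1700 = 2542.
Iteration 6: 1700 < 1700 fails; recursion stops.
SUM(total) = 6 + 26 + 88 + 276 + 842 + 2542 = 3780.

3780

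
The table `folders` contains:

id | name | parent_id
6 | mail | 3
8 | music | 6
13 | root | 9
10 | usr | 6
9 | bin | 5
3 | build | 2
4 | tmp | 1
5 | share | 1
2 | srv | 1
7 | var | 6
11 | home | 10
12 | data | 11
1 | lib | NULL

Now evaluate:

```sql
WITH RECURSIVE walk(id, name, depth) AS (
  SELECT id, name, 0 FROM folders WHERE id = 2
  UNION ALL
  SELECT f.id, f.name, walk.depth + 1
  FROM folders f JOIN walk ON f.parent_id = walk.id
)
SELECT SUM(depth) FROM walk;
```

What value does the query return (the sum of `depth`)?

21

Base: id=2 (srv) at depth 0.
Iteration 1: rows with parent_id in {2} -> build (id 3, depth 1).
Iteration 2: rows with parent_id in {3} -> mail (id 6, depth 2).
Iteration 3: rows with parent_id in {6} -> var (id 7, depth 3), music (id 8, depth 3), usr (id 10, depth 3).
Iteration 4: rows with parent_id in {7,8,10} -> home (id 11, depth 4).
Iteration 5: rows with parent_id in {11} -> data (id 12, depth 5).
Iteration 6: no rows with parent_id in {12}; recursion stops.
SUM(depth) = 0 + 1 + 2 + 3 + 3 + 3 + 4 + 5 = 21.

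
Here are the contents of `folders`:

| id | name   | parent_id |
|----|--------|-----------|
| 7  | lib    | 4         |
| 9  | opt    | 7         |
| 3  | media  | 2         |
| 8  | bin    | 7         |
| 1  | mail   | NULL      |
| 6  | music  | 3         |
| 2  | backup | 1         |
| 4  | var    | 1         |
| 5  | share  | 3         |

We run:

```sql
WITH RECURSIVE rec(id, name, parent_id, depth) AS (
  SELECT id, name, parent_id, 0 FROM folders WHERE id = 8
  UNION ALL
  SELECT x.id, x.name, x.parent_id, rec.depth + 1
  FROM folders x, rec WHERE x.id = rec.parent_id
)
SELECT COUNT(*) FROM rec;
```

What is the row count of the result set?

4

Base: id=8 (bin), parent_id=7, depth 0.
Iteration 1: join on id=7 -> lib (id 7, parent_id=4, depth 1).
Iteration 2: join on id=4 -> var (id 4, parent_id=1, depth 2).
Iteration 3: join on id=1 -> mail (id 1, parent_id=NULL, depth 3).
Iteration 4: parent_id is NULL; no match; recursion stops.
Total rows emitted: 4.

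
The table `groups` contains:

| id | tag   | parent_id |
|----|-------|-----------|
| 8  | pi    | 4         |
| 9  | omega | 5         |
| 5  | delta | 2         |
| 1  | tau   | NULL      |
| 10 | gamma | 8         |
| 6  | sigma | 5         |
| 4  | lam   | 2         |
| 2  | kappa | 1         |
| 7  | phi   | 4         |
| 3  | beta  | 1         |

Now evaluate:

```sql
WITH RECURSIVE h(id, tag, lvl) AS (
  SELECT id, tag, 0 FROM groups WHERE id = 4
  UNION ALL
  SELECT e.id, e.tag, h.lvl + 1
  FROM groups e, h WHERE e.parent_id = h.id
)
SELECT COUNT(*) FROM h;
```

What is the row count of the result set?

Base: id=4 (lam) at lvl 0.
Iteration 1: rows with parent_id in {4} -> phi (id 7, lvl 1), pi (id 8, lvl 1).
Iteration 2: rows with parent_id in {7,8} -> gamma (id 10, lvl 2).
Iteration 3: no rows with parent_id in {10}; recursion stops.
Total rows emitted: 4.

4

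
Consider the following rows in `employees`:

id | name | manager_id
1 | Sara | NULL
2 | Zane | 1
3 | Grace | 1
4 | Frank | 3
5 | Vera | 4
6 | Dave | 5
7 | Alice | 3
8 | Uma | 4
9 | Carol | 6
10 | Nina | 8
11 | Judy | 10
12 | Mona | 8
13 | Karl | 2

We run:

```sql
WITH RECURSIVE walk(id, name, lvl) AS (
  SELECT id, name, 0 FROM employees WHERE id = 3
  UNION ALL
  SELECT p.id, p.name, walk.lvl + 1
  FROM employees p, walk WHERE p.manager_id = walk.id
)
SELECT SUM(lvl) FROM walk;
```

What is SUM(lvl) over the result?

Base: id=3 (Grace) at lvl 0.
Iteration 1: rows with manager_id in {3} -> Frank (id 4, lvl 1), Alice (id 7, lvl 1).
Iteration 2: rows with manager_id in {4,7} -> Vera (id 5, lvl 2), Uma (id 8, lvl 2).
Iteration 3: rows with manager_id in {5,8} -> Dave (id 6, lvl 3), Nina (id 10, lvl 3), Mona (id 12, lvl 3).
Iteration 4: rows with manager_id in {6,10,12} -> Carol (id 9, lvl 4), Judy (id 11, lvl 4).
Iteration 5: no rows with manager_id in {9,11}; recursion stops.
SUM(lvl) = 0 + 1 + 1 + 2 + 2 + 3 + 3 + 3 + 4 + 4 = 23.

23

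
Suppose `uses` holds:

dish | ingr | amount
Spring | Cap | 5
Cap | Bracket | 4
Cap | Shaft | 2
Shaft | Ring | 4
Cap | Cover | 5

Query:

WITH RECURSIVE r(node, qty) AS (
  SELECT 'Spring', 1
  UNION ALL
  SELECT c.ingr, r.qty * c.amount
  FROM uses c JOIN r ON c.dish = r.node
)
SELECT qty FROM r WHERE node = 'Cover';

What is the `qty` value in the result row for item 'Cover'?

Base: (Spring, qty=1).
Iteration 1: components of {Spring} -> Cap = 1*5 = 5.
Iteration 2: components of {Cap} -> Bracket = 5*4 = 20, Cover = 5*5 = 25, Shaft = 5*2 = 10.
Iteration 3: components of {Bracket,Cover,Shaft} -> Ring = 10*4 = 40.
Iteration 4: no further components; recursion stops.

25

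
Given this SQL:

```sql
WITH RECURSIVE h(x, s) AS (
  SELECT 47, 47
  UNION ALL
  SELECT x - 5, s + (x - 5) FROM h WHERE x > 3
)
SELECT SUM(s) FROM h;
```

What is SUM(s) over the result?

Base: x=47, s=47.
Iteration 1: 47 > 3 holds -> x = 47 - 5 = 42, s = 47 + 42 = 89.
Iteration 2: 42 > 3 holds -> x = 42 - 5 = 37, s = 89 + 37 = 126.
Iteration 3: 37 > 3 holds -> x = 37 - 5 = 32, s = 126 + 32 = 158.
Iteration 4: 32 > 3 holds -> x = 32 - 5 = 27, s = 158 + 27 = 185.
Iteration 5: 27 > 3 holds -> x = 27 - 5 = 22, s = 185 + 22 = 207.
Iteration 6: 22 > 3 holds -> x = 22 - 5 = 17, s = 207 + 17 = 224.
Iteration 7: 17 > 3 holds -> x = 17 - 5 = 12, s = 224 + 12 = 236.
Iteration 8: 12 > 3 holds -> x = 12 - 5 = 7, s = 236 + 7 = 243.
Iteration 9: 7 > 3 holds -> x = 7 - 5 = 2, s = 243 + 2 = 245.
Iteration 10: 2 > 3 fails; recursion stops.
SUM(s) = 47 + 89 + 126 + 158 + 185 + 207 + 224 + 236 + 243 + 245 = 1760.

1760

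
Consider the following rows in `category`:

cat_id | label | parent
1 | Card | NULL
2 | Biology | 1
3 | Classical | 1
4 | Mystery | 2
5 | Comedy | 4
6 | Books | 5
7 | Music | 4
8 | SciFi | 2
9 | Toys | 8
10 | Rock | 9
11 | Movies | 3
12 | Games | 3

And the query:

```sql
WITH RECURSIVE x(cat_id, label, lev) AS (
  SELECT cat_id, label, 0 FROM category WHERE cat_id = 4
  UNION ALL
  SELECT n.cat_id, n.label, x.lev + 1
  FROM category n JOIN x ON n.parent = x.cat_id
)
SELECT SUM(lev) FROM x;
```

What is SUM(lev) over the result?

4

Base: cat_id=4 (Mystery) at lev 0.
Iteration 1: rows with parent in {4} -> Comedy (id 5, lev 1), Music (id 7, lev 1).
Iteration 2: rows with parent in {5,7} -> Books (id 6, lev 2).
Iteration 3: no rows with parent in {6}; recursion stops.
SUM(lev) = 0 + 1 + 1 + 2 = 4.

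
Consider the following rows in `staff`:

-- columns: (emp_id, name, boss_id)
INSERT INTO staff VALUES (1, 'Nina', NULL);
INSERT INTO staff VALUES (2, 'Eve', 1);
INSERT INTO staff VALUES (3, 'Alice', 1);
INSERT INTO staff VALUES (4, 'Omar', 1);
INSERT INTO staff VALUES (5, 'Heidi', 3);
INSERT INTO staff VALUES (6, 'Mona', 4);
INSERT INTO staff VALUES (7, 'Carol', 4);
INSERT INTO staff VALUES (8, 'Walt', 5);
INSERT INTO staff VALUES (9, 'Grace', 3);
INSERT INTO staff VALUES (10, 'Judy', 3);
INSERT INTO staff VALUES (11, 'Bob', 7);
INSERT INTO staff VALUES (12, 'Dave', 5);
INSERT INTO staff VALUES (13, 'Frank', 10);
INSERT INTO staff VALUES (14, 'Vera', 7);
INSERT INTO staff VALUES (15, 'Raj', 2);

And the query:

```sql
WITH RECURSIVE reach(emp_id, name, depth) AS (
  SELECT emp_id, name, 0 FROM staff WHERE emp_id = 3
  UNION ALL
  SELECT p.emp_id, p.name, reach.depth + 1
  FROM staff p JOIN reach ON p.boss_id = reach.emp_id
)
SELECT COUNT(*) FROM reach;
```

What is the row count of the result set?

7

Base: emp_id=3 (Alice) at depth 0.
Iteration 1: rows with boss_id in {3} -> Heidi (id 5, depth 1), Grace (id 9, depth 1), Judy (id 10, depth 1).
Iteration 2: rows with boss_id in {5,9,10} -> Walt (id 8, depth 2), Dave (id 12, depth 2), Frank (id 13, depth 2).
Iteration 3: no rows with boss_id in {8,12,13}; recursion stops.
Total rows emitted: 7.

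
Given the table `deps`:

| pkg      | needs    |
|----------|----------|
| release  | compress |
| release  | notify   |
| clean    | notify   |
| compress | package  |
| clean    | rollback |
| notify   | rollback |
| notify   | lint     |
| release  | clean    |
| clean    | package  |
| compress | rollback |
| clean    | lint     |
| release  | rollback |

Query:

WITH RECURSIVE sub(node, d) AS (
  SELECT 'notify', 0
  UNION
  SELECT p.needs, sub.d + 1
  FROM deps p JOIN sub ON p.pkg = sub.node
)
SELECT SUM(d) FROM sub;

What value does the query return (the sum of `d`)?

Base: (notify, d=0).
Iteration 1: edges from {notify} -> (lint, d=1), (rollback, d=1).
Iteration 2: no outgoing edges from {lint,rollback}; recursion stops.
SUM(d) = 0 + 1 + 1 = 2.

2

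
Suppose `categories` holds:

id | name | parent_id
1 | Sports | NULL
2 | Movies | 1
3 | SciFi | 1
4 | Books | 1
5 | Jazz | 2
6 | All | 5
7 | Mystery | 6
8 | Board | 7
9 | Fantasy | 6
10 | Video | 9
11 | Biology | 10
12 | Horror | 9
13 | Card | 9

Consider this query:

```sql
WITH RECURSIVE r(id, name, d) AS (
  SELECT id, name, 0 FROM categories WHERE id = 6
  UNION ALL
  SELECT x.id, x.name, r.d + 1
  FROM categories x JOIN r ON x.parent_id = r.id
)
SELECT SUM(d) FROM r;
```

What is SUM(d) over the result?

Base: id=6 (All) at d 0.
Iteration 1: rows with parent_id in {6} -> Mystery (id 7, d 1), Fantasy (id 9, d 1).
Iteration 2: rows with parent_id in {7,9} -> Board (id 8, d 2), Video (id 10, d 2), Horror (id 12, d 2), Card (id 13, d 2).
Iteration 3: rows with parent_id in {8,10,12,13} -> Biology (id 11, d 3).
Iteration 4: no rows with parent_id in {11}; recursion stops.
SUM(d) = 0 + 1 + 1 + 2 + 2 + 2 + 2 + 3 = 13.

13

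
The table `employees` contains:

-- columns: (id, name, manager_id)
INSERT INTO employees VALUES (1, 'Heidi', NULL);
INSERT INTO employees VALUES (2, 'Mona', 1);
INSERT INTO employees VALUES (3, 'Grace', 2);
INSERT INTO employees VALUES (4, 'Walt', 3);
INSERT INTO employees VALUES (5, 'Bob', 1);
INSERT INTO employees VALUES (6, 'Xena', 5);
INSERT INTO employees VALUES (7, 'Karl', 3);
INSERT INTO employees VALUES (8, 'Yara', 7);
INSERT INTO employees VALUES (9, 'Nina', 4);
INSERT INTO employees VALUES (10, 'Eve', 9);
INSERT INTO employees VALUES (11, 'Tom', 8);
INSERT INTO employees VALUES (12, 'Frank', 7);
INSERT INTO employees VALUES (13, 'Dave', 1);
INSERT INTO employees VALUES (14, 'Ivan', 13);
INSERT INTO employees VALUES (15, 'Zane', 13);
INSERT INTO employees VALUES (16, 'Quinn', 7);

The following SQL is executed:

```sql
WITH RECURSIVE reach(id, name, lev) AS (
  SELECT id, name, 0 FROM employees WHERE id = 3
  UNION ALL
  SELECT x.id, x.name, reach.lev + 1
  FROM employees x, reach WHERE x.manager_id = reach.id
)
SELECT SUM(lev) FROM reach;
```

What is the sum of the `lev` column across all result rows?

16

Base: id=3 (Grace) at lev 0.
Iteration 1: rows with manager_id in {3} -> Walt (id 4, lev 1), Karl (id 7, lev 1).
Iteration 2: rows with manager_id in {4,7} -> Yara (id 8, lev 2), Nina (id 9, lev 2), Frank (id 12, lev 2), Quinn (id 16, lev 2).
Iteration 3: rows with manager_id in {8,9,12,16} -> Eve (id 10, lev 3), Tom (id 11, lev 3).
Iteration 4: no rows with manager_id in {10,11}; recursion stops.
SUM(lev) = 0 + 1 + 1 + 2 + 2 + 2 + 2 + 3 + 3 = 16.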